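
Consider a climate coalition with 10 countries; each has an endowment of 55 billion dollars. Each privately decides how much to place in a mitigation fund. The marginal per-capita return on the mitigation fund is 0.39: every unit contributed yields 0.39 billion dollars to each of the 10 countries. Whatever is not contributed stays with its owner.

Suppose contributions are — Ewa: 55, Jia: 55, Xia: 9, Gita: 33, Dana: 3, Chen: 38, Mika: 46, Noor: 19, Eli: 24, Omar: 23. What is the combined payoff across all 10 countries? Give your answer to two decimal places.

1434.50 billion dollars

Total contributed: 55 + 55 + 9 + 33 + 3 + 38 + 46 + 19 + 24 + 23 = 305; total kept: 10 × 55 − 305 = 245.
The mitigation fund pays out 0.39 × 10 × 305 = 1189.50 in aggregate.
Group total = 245 + 1189.50 = 1434.50.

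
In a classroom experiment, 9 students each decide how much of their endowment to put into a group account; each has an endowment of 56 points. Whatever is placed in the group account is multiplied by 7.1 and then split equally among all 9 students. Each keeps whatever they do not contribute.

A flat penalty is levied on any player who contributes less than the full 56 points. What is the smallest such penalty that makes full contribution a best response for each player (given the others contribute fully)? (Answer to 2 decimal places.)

Given the others contribute fully, the best deviation is to contribute 0 (any partial contribution still incurs the fine and gives up units whose private return 0.7889 is below 1).
Deviating from 56 to 0 saves 56 points but forfeits the deviator's share of the drop in the group account: 7.1/9 × 56 = 44.18.
So the deviation gain is 56 − 44.18 = 11.82, and the fine must be at least 11.82 points to wipe it out.

11.82 points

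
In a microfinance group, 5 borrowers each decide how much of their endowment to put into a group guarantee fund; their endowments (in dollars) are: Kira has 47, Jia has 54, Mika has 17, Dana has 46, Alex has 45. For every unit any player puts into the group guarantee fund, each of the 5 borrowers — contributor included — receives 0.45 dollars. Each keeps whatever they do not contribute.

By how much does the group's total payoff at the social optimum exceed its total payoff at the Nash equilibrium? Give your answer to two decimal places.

The private return per contributed unit is 0.45 < 1 for everyone, so the Nash equilibrium is zero contribution and the group total is Σ E_j = 47 + 54 + 17 + 46 + 45 = 209.
Each contributed unit returns 2.250 to the group, so the social optimum is full contribution by everyone: group total = 2.250 × 209 = 470.25.
Efficiency loss = (2.250 − 1) × 209 = 261.25.

261.25 dollars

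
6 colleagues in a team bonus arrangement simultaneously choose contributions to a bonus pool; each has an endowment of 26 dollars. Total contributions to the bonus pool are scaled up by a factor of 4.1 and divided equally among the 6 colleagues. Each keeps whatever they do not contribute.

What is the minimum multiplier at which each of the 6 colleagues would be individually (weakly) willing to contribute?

A contributed unit returns (multiplier)/6 to its contributor.
This reaches 1 exactly when the multiplier is 6.

6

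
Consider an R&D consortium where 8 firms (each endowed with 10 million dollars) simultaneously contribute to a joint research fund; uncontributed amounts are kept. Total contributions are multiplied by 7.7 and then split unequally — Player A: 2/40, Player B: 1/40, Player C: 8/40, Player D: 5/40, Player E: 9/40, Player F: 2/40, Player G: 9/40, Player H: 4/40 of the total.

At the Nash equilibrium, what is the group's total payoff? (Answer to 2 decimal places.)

281.00 million dollars

Each unit j contributes comes back to j as 7.7 × (j's share), so j prefers to contribute only if that share exceeds 1/7.7 = 0.1299; otherwise keeping the unit dominates.
The shares above 0.1299 belong to Player C, Player E and Player G, contributing 10 each; the remaining 5 contribute 0. Total contributed: 30.
The joint research fund pays out 7.7 × 30 = 231.00 in total (split across the unequal shares, but the aggregate is all that matters for the group sum).
The 5 free-riders keep 10 each, adding 50. Group total = 50 + 231.00 = 281.00.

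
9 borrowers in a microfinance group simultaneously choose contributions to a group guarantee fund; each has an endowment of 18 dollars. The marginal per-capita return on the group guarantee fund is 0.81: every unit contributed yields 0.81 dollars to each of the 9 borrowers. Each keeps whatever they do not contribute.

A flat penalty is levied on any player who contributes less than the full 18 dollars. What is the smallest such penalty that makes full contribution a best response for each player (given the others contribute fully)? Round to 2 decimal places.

3.42 dollars

Given the others contribute fully, the best deviation is to contribute 0 (any partial contribution still incurs the fine and gives up units whose private return 0.81 is below 1).
Deviating from 18 to 0 saves 18 dollars but forfeits the deviator's share of the drop in the group guarantee fund: 0.81 × 18 = 14.58.
So the deviation gain is 18 − 14.58 = 3.42, and the fine must be at least 3.42 dollars to wipe it out.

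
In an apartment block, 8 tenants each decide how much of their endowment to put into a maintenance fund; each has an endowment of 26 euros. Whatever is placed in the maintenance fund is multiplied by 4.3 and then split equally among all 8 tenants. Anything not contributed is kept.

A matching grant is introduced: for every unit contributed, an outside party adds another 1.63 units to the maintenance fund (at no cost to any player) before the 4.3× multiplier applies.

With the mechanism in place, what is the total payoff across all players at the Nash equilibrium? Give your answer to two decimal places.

With the mechanism, a contributed unit returns 4.3 × 2.63 / 8 = 1.4136 per unit of net cost to the contributor — now above 1 — so contributing fully is weakly dominant for every player.
So the Nash equilibrium is full contribution by all 8; the group earns 4.3 × 2.63 × 208 = 2352.27.

2352.27 euros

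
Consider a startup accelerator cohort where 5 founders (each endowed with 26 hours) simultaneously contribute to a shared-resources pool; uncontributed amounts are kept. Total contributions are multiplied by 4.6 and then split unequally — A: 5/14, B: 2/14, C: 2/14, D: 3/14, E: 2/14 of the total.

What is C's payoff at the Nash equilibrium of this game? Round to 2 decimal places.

Each unit j contributes comes back to j as 4.6 × (j's share), so j prefers to contribute only if that share exceeds 1/4.6 = 0.2174; otherwise keeping the unit dominates.
The only share above 0.2174 is A's 5/14, contributing 26; the remaining 4 contribute 0. Total contributed: 26.
C keeps 26 and receives 4.6 × 26 × 2/14 = 17.09 from the shared-resources pool, for a payoff of 43.09.

43.09 hours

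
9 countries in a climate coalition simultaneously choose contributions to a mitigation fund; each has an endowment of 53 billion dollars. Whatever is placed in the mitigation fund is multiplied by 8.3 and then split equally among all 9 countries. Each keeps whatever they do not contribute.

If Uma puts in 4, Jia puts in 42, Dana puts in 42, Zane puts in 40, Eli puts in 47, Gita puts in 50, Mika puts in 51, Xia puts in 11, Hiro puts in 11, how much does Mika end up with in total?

Total contributed: 4 + 42 + 42 + 40 + 47 + 50 + 51 + 11 + 11 = 298.
Each receives 8.3 × 298 / 9 = 274.82 from the mitigation fund.
Mika keeps 53 − 51 = 2, so Mika's payoff is 2 + 274.82 = 276.82.

276.82 billion dollars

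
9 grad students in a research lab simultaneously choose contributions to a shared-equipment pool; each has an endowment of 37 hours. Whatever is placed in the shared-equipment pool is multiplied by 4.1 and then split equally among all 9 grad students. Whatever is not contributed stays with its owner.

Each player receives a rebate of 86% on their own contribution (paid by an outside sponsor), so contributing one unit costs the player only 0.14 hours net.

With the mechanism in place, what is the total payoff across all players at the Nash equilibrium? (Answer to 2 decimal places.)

Under the mechanism each unit contributed yields (4.1/9) / 0.14 = 3.2540 back to its contributor per unit of net cost, which exceeds 1, making full contribution the dominant choice for everyone.
So the Nash equilibrium is full contribution by all 9; the group earns 9 × (37 × 0.86 + 4.1 × 37) = 1651.68.

1651.68 hours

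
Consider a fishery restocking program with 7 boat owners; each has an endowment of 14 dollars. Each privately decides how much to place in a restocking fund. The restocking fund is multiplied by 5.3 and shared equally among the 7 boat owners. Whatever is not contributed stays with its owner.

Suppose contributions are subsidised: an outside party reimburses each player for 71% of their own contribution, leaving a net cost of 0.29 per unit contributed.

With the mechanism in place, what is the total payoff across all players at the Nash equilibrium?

The effective private return per unit is now (5.3/7) / 0.29 = 2.6108 > 1, so every player's dominant strategy flips to full contribution.
So the Nash equilibrium is full contribution by all 7; the group earns 7 × (14 × 0.71 + 5.3 × 14) = 588.98.

588.98 dollars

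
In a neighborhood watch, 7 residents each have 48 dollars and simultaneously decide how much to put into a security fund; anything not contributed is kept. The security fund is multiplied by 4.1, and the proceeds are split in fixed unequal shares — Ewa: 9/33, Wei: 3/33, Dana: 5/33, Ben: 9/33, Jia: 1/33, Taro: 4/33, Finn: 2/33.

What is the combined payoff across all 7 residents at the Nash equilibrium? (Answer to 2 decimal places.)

633.60 dollars

For player j, contributing a unit is worthwhile iff 4.1 × (j's share) ≥ 1, i.e. iff j's share is at least 0.2439.
Ewa and Ben are above the threshold, contributing 48 each; the remaining 5 contribute 0. Total contributed: 96.
The security fund pays out 4.1 × 96 = 393.60 in total (split across the unequal shares, but the aggregate is all that matters for the group sum).
The 5 free-riders keep 48 each, adding 240. Group total = 240 + 393.60 = 633.60.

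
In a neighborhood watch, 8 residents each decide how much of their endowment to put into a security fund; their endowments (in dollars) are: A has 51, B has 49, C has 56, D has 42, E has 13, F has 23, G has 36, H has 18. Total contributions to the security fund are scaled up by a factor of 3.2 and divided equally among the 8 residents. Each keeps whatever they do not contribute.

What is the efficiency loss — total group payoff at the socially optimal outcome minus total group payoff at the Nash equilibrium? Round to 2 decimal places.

633.60 dollars

The private return per contributed unit is 3.2/8 = 0.4000 < 1 for every player regardless of endowment, so the Nash equilibrium is zero contribution and the group total is Σ E_j = 51 + 49 + 56 + 42 + 13 + 23 + 36 + 18 = 288.
Each contributed unit returns 3.200 to the group, so the social optimum is full contribution by everyone: group total = 3.200 × 288 = 921.60.
Efficiency loss = (3.200 − 1) × 288 = 633.60.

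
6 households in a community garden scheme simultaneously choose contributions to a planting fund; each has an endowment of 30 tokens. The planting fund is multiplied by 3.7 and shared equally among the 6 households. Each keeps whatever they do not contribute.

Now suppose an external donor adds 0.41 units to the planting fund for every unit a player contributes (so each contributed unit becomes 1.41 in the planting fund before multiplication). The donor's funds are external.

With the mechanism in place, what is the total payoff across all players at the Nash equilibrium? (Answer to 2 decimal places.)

180.00 tokens

Even with the mechanism, each unit contributed returns only 3.7 × 1.41 / 6 = 0.8695 per unit of net cost, so contributing nothing is still dominant.
At the Nash equilibrium no one contributes; group total payoff = 6 × 30 = 180.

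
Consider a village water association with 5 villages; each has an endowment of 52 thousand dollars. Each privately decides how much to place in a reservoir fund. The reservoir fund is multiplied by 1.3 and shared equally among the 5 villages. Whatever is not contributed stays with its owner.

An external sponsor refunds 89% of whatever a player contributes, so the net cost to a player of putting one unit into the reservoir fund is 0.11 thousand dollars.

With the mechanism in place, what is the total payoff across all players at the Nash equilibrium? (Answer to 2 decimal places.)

569.40 thousand dollars

Under the mechanism each unit contributed yields (1.3/5) / 0.11 = 2.3636 back to its contributor per unit of net cost, which exceeds 1, making full contribution the dominant choice for everyone.
So the Nash equilibrium is full contribution by all 5; the group earns 5 × (52 × 0.89 + 1.3 × 52) = 569.40.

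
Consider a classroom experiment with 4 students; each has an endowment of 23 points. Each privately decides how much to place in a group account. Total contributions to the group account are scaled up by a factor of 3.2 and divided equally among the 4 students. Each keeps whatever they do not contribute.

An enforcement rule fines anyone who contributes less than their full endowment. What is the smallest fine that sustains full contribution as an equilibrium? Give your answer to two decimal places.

4.60 points

Given the others contribute fully, the best deviation is to contribute 0 (any partial contribution still incurs the fine and gives up units whose private return 0.8000 is below 1).
Deviating from 23 to 0 saves 23 points but forfeits the deviator's share of the drop in the group account: 3.2/4 × 23 = 18.40.
So the deviation gain is 23 − 18.40 = 4.60, and the fine must be at least 4.60 points to wipe it out.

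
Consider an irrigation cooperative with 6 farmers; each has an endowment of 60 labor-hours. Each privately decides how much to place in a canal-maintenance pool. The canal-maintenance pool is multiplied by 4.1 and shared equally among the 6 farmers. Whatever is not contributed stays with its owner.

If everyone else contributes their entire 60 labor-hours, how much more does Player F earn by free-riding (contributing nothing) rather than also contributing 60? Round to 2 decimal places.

Switching from a contribution of 60 to 0 lets Player F keep an extra 60 labor-hours, but lowers the canal-maintenance pool by 60, which costs Player F their own share of that drop: 4.1/6 × 60 = 41.00.
Net gain = 60 − 41.00 = 19.00. The private return per contributed unit (0.6833) is below 1, so free-riding is indeed the best response regardless of what the others do.

19.00 labor-hours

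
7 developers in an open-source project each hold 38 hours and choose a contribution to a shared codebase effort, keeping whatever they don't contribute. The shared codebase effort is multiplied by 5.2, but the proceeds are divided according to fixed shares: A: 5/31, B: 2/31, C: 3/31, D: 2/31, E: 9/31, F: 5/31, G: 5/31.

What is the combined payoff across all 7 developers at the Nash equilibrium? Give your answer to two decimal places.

A player with share s gets back 5.2·s per unit contributed, so full contribution is dominant for anyone with s > 1/5.2 = 0.1923 and zero contribution is dominant for anyone below.
E alone (share 9/31) is above the threshold, contributing 38; the remaining 6 contribute 0. Total contributed: 38.
The shared codebase effort pays out 5.2 × 38 = 197.60 in total (split across the unequal shares, but the aggregate is all that matters for the group sum).
The 6 free-riders keep 38 each, adding 228. Group total = 228 + 197.60 = 425.60.

425.60 hours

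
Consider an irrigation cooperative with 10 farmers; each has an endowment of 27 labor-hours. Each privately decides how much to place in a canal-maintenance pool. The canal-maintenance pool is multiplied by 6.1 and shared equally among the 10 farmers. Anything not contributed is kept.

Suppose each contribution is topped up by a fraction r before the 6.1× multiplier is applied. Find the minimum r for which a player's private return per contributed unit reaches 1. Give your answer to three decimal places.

With matching at rate r, one contributed unit becomes (1 + r) in the canal-maintenance pool and returns 6.1 × (1 + r) / 10 to the contributor.
Setting this equal to 1: 1 + r = 10/6.1 = 1.6393.
So the minimum matching rate is r = 1.6393 − 1 = 0.639.

0.639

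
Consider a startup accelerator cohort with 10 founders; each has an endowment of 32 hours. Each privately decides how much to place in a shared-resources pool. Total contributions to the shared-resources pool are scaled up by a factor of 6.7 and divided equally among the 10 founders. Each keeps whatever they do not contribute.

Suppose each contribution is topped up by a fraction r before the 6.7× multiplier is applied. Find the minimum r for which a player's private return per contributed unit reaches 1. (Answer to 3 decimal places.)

0.493

With matching at rate r, one contributed unit becomes (1 + r) in the shared-resources pool and returns 6.7 × (1 + r) / 10 to the contributor.
Setting this equal to 1: 1 + r = 10/6.7 = 1.4925.
So the minimum matching rate is r = 1.4925 − 1 = 0.493.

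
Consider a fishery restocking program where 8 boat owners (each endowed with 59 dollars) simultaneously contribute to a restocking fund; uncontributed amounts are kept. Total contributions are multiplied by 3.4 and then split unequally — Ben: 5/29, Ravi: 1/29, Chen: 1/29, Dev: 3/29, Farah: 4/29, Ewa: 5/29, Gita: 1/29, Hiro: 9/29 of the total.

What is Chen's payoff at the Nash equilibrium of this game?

65.92 dollars

For player j, contributing a unit is worthwhile iff 3.4 × (j's share) ≥ 1, i.e. iff j's share is at least 0.2941.
Hiro alone (share 9/29) is above the threshold, contributing 59; the remaining 7 contribute 0. Total contributed: 59.
Chen keeps 59 and receives 3.4 × 59 × 1/29 = 6.92 from the restocking fund, for a payoff of 65.92.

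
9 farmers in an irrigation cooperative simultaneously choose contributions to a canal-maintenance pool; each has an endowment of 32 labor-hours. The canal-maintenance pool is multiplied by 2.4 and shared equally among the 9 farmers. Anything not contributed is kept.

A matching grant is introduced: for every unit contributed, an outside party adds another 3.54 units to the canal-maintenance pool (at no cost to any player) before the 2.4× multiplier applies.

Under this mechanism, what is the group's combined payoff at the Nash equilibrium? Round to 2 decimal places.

3138.05 labor-hours

Under the mechanism each unit contributed yields 2.4 × 4.54 / 9 = 1.2107 back to its contributor per unit of net cost, which exceeds 1, making full contribution the dominant choice for everyone.
At the Nash equilibrium everyone contributes 32. Group total payoff = 2.4 × 4.54 × 288 = 3138.05.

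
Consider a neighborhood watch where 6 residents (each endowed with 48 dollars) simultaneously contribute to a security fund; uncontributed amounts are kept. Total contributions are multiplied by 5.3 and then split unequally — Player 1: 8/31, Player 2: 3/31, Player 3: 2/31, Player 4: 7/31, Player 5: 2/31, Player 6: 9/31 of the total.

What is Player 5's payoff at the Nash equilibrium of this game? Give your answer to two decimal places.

Each unit j contributes comes back to j as 5.3 × (j's share), so j prefers to contribute only if that share exceeds 1/5.3 = 0.1887; otherwise keeping the unit dominates.
Player 1, Player 4 and Player 6 clear that bar, contributing 48 each; the remaining 3 contribute 0. Total contributed: 144.
Player 5 keeps 48 and receives 5.3 × 144 × 2/31 = 49.24 from the security fund, for a payoff of 97.24.

97.24 dollars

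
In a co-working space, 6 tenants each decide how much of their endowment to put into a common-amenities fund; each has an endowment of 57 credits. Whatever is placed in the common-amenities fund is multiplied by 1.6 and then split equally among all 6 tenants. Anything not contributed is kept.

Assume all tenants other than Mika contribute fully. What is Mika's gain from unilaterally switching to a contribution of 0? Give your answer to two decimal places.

Switching from a contribution of 57 to 0 lets Mika keep an extra 57 credits, but lowers the common-amenities fund by 57, which costs Mika their own share of that drop: 1.6/6 × 57 = 15.20.
Net gain = 57 − 15.20 = 41.80. The private return per contributed unit (0.2667) is below 1, so free-riding is indeed the best response regardless of what the others do.

41.80 credits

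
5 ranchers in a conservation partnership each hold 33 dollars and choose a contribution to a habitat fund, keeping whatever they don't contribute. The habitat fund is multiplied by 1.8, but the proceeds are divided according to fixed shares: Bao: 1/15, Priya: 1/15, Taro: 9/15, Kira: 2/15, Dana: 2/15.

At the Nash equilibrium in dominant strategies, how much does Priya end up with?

For player j, contributing a unit is worthwhile iff 1.8 × (j's share) ≥ 1, i.e. iff j's share is at least 0.5556.
Taro alone (share 9/15) is above the threshold, contributing 33; the remaining 4 contribute 0. Total contributed: 33.
Priya keeps 33 and receives 1.8 × 33 × 1/15 = 3.96 from the habitat fund, for a payoff of 36.96.

36.96 dollars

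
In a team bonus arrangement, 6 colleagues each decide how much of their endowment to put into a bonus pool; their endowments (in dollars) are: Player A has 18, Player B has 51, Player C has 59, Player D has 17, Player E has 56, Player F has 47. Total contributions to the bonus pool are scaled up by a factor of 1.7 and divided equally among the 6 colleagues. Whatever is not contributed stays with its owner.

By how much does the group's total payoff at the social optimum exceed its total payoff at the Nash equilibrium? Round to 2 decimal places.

173.60 dollars

The private return per contributed unit is 1.7/6 = 0.2833 < 1 for every player regardless of endowment, so the Nash equilibrium is zero contribution and the group total is Σ E_j = 18 + 51 + 59 + 17 + 56 + 47 = 248.
Each contributed unit returns 1.700 to the group, so the social optimum is full contribution by everyone: group total = 1.700 × 248 = 421.60.
Efficiency loss = (1.700 − 1) × 248 = 173.60.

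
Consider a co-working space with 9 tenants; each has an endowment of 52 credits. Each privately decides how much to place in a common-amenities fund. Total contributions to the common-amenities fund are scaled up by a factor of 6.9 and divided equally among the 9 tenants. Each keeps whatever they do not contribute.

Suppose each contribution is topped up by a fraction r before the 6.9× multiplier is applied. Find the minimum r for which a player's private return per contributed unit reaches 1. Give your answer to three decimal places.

0.304

With matching at rate r, one contributed unit becomes (1 + r) in the common-amenities fund and returns 6.9 × (1 + r) / 9 to the contributor.
Setting this equal to 1: 1 + r = 9/6.9 = 1.3043.
So the minimum matching rate is r = 1.3043 − 1 = 0.304.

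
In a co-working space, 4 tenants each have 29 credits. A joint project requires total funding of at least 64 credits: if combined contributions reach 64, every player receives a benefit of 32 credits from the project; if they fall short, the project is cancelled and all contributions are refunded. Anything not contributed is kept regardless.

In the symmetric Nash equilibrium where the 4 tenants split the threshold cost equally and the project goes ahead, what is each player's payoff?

Equal share of the threshold: 64/4 = 16.
At this profile no one gains by cutting their contribution: any cut drops the total below 64, the project is cancelled, contributions are refunded, and the deviator ends with 29, which is less than 29 − 16 + 32 = 45. Contributing more than 16 just wastes the excess. So contributing exactly 16 is a best response.
Each player's payoff: 29 − 16 + 32 = 45.

45 credits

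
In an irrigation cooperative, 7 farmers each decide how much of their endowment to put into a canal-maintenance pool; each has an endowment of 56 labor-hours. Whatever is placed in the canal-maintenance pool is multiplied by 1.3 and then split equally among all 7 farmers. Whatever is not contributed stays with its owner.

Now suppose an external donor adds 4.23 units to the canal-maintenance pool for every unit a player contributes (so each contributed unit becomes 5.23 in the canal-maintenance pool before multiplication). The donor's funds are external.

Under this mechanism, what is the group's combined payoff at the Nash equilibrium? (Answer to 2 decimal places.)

392.00 labor-hours

With the mechanism, a contributed unit returns 1.3 × 5.23 / 7 = 0.9713 per unit of net cost — still below 1 — so contributing 0 remains dominant for every player.
Everyone keeps their endowment and the group total is 7 × 56 = 392.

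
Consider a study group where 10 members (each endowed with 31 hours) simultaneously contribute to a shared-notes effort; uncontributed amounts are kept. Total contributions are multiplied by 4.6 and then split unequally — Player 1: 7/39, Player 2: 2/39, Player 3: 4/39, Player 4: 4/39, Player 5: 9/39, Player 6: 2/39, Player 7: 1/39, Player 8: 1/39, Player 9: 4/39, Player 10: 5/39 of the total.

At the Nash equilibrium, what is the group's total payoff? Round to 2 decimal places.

421.60 hours

Each unit j contributes comes back to j as 4.6 × (j's share), so j prefers to contribute only if that share exceeds 1/4.6 = 0.2174; otherwise keeping the unit dominates.
The only share above 0.2174 is Player 5's 9/39, contributing 31; the remaining 9 contribute 0. Total contributed: 31.
The shared-notes effort pays out 4.6 × 31 = 142.60 in total (split across the unequal shares, but the aggregate is all that matters for the group sum).
The 9 free-riders keep 31 each, adding 279. Group total = 279 + 142.60 = 421.60.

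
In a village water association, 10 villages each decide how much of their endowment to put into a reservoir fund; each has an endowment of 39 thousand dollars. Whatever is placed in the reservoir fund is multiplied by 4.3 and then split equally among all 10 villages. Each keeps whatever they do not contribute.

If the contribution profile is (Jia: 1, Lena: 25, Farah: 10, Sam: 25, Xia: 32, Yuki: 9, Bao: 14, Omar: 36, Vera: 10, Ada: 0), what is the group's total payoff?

924.60 thousand dollars

Total contributed: 1 + 25 + 10 + 25 + 32 + 9 + 14 + 36 + 10 + 0 = 162; total kept: 10 × 39 − 162 = 228.
The reservoir fund pays out 4.3 × 162 = 696.60 in aggregate.
Group total = 228 + 696.60 = 924.60.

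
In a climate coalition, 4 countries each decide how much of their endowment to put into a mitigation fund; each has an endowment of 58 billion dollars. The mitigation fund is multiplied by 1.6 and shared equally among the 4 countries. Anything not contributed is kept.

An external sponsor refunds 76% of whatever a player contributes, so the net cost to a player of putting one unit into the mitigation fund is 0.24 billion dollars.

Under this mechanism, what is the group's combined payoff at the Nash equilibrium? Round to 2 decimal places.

Under the mechanism each unit contributed yields (1.6/4) / 0.24 = 1.6667 back to its contributor per unit of net cost, which exceeds 1, making full contribution the dominant choice for everyone.
At the Nash equilibrium everyone contributes 58. Group total payoff = 4 × (58 × 0.76 + 1.6 × 58) = 547.52.

547.52 billion dollars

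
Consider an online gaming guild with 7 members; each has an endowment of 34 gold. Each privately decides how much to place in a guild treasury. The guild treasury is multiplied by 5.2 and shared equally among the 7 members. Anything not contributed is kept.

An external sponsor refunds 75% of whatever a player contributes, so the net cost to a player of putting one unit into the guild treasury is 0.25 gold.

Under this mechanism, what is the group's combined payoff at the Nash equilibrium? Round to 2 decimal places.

1416.10 gold

The effective private return per unit is now (5.2/7) / 0.25 = 2.9714 > 1, so every player's dominant strategy flips to full contribution.
At the Nash equilibrium everyone contributes 34. Group total payoff = 7 × (34 × 0.75 + 5.2 × 34) = 1416.10.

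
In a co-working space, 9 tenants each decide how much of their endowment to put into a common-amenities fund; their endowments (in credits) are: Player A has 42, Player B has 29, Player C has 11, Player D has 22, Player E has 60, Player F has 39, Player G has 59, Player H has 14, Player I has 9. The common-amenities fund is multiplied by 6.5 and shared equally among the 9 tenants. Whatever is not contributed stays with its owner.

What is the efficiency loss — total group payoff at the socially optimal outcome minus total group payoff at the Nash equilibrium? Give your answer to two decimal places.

1567.50 credits

The private return per contributed unit is 6.5/9 = 0.7222 < 1 for every player regardless of endowment, so the Nash equilibrium is zero contribution and the group total is Σ E_j = 42 + 29 + 11 + 22 + 60 + 39 + 59 + 14 + 9 = 285.
Each contributed unit returns 6.500 to the group, so the social optimum is full contribution by everyone: group total = 6.500 × 285 = 1852.50.
Efficiency loss = (6.500 − 1) × 285 = 1567.50.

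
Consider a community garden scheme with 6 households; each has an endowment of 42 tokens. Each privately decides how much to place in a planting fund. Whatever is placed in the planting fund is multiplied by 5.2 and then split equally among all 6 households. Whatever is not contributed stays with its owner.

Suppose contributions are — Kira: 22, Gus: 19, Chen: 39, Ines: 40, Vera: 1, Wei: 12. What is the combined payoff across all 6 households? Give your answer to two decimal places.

810.60 tokens

Total contributed: 22 + 19 + 39 + 40 + 1 + 12 = 133; total kept: 6 × 42 − 133 = 119.
The planting fund pays out 5.2 × 133 = 691.60 in aggregate.
Group total = 119 + 691.60 = 810.60.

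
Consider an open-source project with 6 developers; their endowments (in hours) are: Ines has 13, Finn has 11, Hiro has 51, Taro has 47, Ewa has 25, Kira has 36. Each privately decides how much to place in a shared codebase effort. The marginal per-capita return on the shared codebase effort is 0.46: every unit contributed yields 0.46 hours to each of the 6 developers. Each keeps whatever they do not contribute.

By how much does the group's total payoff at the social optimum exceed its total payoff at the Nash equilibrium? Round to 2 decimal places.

The private return per contributed unit is 0.46 < 1 for everyone, so the Nash equilibrium is zero contribution and the group total is Σ E_j = 13 + 11 + 51 + 47 + 25 + 36 = 183.
Each contributed unit returns 2.760 to the group, so the social optimum is full contribution by everyone: group total = 2.760 × 183 = 505.08.
Efficiency loss = (2.760 − 1) × 183 = 322.08.

322.08 hours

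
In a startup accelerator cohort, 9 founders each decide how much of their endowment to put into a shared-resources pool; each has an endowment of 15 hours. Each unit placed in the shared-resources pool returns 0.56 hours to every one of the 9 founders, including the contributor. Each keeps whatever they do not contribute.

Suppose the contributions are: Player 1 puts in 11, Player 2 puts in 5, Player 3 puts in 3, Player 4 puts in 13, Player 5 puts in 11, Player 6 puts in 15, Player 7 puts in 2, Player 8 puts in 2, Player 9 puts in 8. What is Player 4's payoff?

Total contributed: 11 + 5 + 3 + 13 + 11 + 15 + 2 + 2 + 8 = 70.
Each receives 0.56 × 70 = 39.20 from the shared-resources pool.
Player 4 keeps 15 − 13 = 2, so Player 4's payoff is 2 + 39.20 = 41.20.

41.20 hours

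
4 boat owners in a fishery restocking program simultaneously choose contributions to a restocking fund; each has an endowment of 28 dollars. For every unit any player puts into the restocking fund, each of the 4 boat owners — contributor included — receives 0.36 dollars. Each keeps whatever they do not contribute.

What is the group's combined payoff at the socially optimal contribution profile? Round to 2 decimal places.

161.28 dollars

Each contributed unit returns 1.440 to the group as a whole (0.36 to each of 4 players), which exceeds 1, so the social optimum is full contribution: group total = 1.440 × 112 = 161.28.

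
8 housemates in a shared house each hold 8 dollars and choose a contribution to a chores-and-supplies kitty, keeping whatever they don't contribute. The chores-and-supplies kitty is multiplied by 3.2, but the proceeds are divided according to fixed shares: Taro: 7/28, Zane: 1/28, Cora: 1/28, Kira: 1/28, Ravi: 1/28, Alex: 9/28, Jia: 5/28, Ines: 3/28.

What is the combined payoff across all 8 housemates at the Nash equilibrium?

81.60 dollars

For player j, contributing a unit is worthwhile iff 3.2 × (j's share) ≥ 1, i.e. iff j's share is at least 0.3125.
The only share above 0.3125 is Alex's 9/28, contributing 8; the remaining 7 contribute 0. Total contributed: 8.
The chores-and-supplies kitty pays out 3.2 × 8 = 25.60 in total (split across the unequal shares, but the aggregate is all that matters for the group sum).
The 7 free-riders keep 8 each, adding 56. Group total = 56 + 25.60 = 81.60.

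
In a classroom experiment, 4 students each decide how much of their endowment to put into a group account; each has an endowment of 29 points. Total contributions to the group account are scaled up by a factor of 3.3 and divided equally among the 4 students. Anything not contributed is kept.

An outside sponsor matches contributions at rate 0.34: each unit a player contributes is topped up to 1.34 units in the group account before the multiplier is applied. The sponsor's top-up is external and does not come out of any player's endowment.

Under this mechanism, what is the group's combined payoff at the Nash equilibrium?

With the mechanism, a contributed unit returns 3.3 × 1.34 / 4 = 1.1055 per unit of net cost to the contributor — now above 1 — so contributing fully is weakly dominant for every player.
So the Nash equilibrium is full contribution by all 4; the group earns 3.3 × 1.34 × 116 = 512.95.

512.95 points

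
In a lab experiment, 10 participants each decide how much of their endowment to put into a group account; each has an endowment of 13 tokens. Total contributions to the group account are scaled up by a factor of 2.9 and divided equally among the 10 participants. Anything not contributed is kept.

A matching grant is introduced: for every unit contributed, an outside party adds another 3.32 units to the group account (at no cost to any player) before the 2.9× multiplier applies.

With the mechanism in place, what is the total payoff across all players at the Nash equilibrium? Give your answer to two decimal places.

The effective private return per unit is now 2.9 × 4.32 / 10 = 1.2528 > 1, so every player's dominant strategy flips to full contribution.
At the Nash equilibrium everyone contributes 13. Group total payoff = 2.9 × 4.32 × 130 = 1628.64.

1628.64 tokens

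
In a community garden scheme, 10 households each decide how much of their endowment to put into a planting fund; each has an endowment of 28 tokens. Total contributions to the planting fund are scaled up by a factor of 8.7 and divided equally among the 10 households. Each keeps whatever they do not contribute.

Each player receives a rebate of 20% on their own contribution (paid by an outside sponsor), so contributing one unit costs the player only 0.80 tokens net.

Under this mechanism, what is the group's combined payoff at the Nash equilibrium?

2492.00 tokens

The effective private return per unit is now (8.7/10) / 0.80 = 1.0875 > 1, so every player's dominant strategy flips to full contribution.
So the Nash equilibrium is full contribution by all 10; the group earns 10 × (28 × 0.20 + 8.7 × 28) = 2492.00.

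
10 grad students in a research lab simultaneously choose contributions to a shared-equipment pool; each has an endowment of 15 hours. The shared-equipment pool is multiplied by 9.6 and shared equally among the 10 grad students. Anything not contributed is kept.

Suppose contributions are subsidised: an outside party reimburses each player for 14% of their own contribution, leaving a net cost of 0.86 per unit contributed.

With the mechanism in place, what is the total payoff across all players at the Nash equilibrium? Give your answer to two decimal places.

1461.00 hours

With the mechanism, a contributed unit returns (9.6/10) / 0.86 = 1.1163 per unit of net cost to the contributor — now above 1 — so contributing fully is weakly dominant for every player.
So the Nash equilibrium is full contribution by all 10; the group earns 10 × (15 × 0.14 + 9.6 × 15) = 1461.00.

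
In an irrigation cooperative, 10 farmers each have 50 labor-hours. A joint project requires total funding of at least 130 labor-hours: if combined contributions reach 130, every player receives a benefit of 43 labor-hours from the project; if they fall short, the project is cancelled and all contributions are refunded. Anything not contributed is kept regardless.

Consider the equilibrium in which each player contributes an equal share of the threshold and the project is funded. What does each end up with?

80 labor-hours

Equal share of the threshold: 130/10 = 13.
At this profile no one gains by cutting their contribution: any cut drops the total below 130, the project is cancelled, contributions are refunded, and the deviator ends with 50, which is less than 50 − 13 + 43 = 80. Contributing more than 13 just wastes the excess. So contributing exactly 13 is a best response.
Each player's payoff: 50 − 13 + 43 = 80.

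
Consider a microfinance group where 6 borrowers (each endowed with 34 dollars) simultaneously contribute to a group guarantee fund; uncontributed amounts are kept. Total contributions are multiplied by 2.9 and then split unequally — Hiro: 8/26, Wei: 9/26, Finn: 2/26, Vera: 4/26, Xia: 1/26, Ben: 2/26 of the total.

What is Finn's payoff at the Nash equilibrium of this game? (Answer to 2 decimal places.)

41.58 dollars

A player with share s gets back 2.9·s per unit contributed, so full contribution is dominant for anyone with s > 1/2.9 = 0.3448 and zero contribution is dominant for anyone below.
The only share above 0.3448 is Wei's 9/26, contributing 34; the remaining 5 contribute 0. Total contributed: 34.
Finn keeps 34 and receives 2.9 × 34 × 2/26 = 7.58 from the group guarantee fund, for a payoff of 41.58.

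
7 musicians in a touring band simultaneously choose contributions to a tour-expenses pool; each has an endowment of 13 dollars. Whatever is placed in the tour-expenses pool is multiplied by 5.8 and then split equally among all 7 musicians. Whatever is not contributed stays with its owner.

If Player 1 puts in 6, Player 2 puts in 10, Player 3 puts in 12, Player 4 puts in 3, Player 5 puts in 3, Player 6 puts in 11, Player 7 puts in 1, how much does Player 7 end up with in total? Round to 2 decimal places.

50.11 dollars

Total contributed: 6 + 10 + 12 + 3 + 3 + 11 + 1 = 46.
Each receives 5.8 × 46 / 7 = 38.11 from the tour-expenses pool.
Player 7 keeps 13 − 1 = 12, so Player 7's payoff is 12 + 38.11 = 50.11.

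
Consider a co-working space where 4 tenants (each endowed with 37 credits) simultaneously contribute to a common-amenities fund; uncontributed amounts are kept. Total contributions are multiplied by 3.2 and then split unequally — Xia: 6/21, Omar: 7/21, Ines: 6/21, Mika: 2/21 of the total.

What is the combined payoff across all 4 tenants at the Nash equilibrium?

229.40 credits

A player with share s gets back 3.2·s per unit contributed, so full contribution is dominant for anyone with s > 1/3.2 = 0.3125 and zero contribution is dominant for anyone below.
Only Omar (7/21) clears that bar, contributing 37; the remaining 3 contribute 0. Total contributed: 37.
The common-amenities fund pays out 3.2 × 37 = 118.40 in total (split across the unequal shares, but the aggregate is all that matters for the group sum).
The 3 free-riders keep 37 each, adding 111. Group total = 111 + 118.40 = 229.40.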